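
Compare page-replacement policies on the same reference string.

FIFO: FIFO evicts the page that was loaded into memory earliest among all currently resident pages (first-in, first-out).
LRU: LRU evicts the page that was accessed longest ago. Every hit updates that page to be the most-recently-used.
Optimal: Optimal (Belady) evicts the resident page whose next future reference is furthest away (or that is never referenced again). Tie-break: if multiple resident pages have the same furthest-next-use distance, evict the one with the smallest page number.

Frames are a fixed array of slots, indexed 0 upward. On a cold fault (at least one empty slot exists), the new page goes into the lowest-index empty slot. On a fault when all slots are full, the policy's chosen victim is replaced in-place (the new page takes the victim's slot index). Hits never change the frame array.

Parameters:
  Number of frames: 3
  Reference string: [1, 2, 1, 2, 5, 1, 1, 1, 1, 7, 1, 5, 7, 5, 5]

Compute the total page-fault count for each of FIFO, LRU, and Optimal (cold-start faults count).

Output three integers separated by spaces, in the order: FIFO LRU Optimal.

Answer: 5 4 4

Derivation:
--- FIFO ---
  step 0: ref 1 -> FAULT, frames=[1,-,-] (faults so far: 1)
  step 1: ref 2 -> FAULT, frames=[1,2,-] (faults so far: 2)
  step 2: ref 1 -> HIT, frames=[1,2,-] (faults so far: 2)
  step 3: ref 2 -> HIT, frames=[1,2,-] (faults so far: 2)
  step 4: ref 5 -> FAULT, frames=[1,2,5] (faults so far: 3)
  step 5: ref 1 -> HIT, frames=[1,2,5] (faults so far: 3)
  step 6: ref 1 -> HIT, frames=[1,2,5] (faults so far: 3)
  step 7: ref 1 -> HIT, frames=[1,2,5] (faults so far: 3)
  step 8: ref 1 -> HIT, frames=[1,2,5] (faults so far: 3)
  step 9: ref 7 -> FAULT, evict 1, frames=[7,2,5] (faults so far: 4)
  step 10: ref 1 -> FAULT, evict 2, frames=[7,1,5] (faults so far: 5)
  step 11: ref 5 -> HIT, frames=[7,1,5] (faults so far: 5)
  step 12: ref 7 -> HIT, frames=[7,1,5] (faults so far: 5)
  step 13: ref 5 -> HIT, frames=[7,1,5] (faults so far: 5)
  step 14: ref 5 -> HIT, frames=[7,1,5] (faults so far: 5)
  FIFO total faults: 5
--- LRU ---
  step 0: ref 1 -> FAULT, frames=[1,-,-] (faults so far: 1)
  step 1: ref 2 -> FAULT, frames=[1,2,-] (faults so far: 2)
  step 2: ref 1 -> HIT, frames=[1,2,-] (faults so far: 2)
  step 3: ref 2 -> HIT, frames=[1,2,-] (faults so far: 2)
  step 4: ref 5 -> FAULT, frames=[1,2,5] (faults so far: 3)
  step 5: ref 1 -> HIT, frames=[1,2,5] (faults so far: 3)
  step 6: ref 1 -> HIT, frames=[1,2,5] (faults so far: 3)
  step 7: ref 1 -> HIT, frames=[1,2,5] (faults so far: 3)
  step 8: ref 1 -> HIT, frames=[1,2,5] (faults so far: 3)
  step 9: ref 7 -> FAULT, evict 2, frames=[1,7,5] (faults so far: 4)
  step 10: ref 1 -> HIT, frames=[1,7,5] (faults so far: 4)
  step 11: ref 5 -> HIT, frames=[1,7,5] (faults so far: 4)
  step 12: ref 7 -> HIT, frames=[1,7,5] (faults so far: 4)
  step 13: ref 5 -> HIT, frames=[1,7,5] (faults so far: 4)
  step 14: ref 5 -> HIT, frames=[1,7,5] (faults so far: 4)
  LRU total faults: 4
--- Optimal ---
  step 0: ref 1 -> FAULT, frames=[1,-,-] (faults so far: 1)
  step 1: ref 2 -> FAULT, frames=[1,2,-] (faults so far: 2)
  step 2: ref 1 -> HIT, frames=[1,2,-] (faults so far: 2)
  step 3: ref 2 -> HIT, frames=[1,2,-] (faults so far: 2)
  step 4: ref 5 -> FAULT, frames=[1,2,5] (faults so far: 3)
  step 5: ref 1 -> HIT, frames=[1,2,5] (faults so far: 3)
  step 6: ref 1 -> HIT, frames=[1,2,5] (faults so far: 3)
  step 7: ref 1 -> HIT, frames=[1,2,5] (faults so far: 3)
  step 8: ref 1 -> HIT, frames=[1,2,5] (faults so far: 3)
  step 9: ref 7 -> FAULT, evict 2, frames=[1,7,5] (faults so far: 4)
  step 10: ref 1 -> HIT, frames=[1,7,5] (faults so far: 4)
  step 11: ref 5 -> HIT, frames=[1,7,5] (faults so far: 4)
  step 12: ref 7 -> HIT, frames=[1,7,5] (faults so far: 4)
  step 13: ref 5 -> HIT, frames=[1,7,5] (faults so far: 4)
  step 14: ref 5 -> HIT, frames=[1,7,5] (faults so far: 4)
  Optimal total faults: 4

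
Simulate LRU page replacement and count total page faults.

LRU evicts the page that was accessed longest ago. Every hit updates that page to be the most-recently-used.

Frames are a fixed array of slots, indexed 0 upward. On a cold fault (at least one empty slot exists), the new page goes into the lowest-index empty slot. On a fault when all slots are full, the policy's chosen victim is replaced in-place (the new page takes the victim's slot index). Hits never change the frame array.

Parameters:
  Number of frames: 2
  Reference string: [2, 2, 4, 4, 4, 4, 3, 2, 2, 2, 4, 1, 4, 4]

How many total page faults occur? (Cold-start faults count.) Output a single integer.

Answer: 6

Derivation:
Step 0: ref 2 → FAULT, frames=[2,-]
Step 1: ref 2 → HIT, frames=[2,-]
Step 2: ref 4 → FAULT, frames=[2,4]
Step 3: ref 4 → HIT, frames=[2,4]
Step 4: ref 4 → HIT, frames=[2,4]
Step 5: ref 4 → HIT, frames=[2,4]
Step 6: ref 3 → FAULT (evict 2), frames=[3,4]
Step 7: ref 2 → FAULT (evict 4), frames=[3,2]
Step 8: ref 2 → HIT, frames=[3,2]
Step 9: ref 2 → HIT, frames=[3,2]
Step 10: ref 4 → FAULT (evict 3), frames=[4,2]
Step 11: ref 1 → FAULT (evict 2), frames=[4,1]
Step 12: ref 4 → HIT, frames=[4,1]
Step 13: ref 4 → HIT, frames=[4,1]
Total faults: 6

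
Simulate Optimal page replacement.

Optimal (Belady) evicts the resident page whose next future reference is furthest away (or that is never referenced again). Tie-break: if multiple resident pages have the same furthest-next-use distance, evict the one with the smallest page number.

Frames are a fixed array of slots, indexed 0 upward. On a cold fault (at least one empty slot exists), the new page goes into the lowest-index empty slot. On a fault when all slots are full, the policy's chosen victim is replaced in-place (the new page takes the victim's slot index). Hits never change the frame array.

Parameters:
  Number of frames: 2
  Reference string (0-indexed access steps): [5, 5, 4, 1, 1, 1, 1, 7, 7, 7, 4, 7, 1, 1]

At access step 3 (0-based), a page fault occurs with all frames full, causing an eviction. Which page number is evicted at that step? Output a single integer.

Answer: 5

Derivation:
Step 0: ref 5 -> FAULT, frames=[5,-]
Step 1: ref 5 -> HIT, frames=[5,-]
Step 2: ref 4 -> FAULT, frames=[5,4]
Step 3: ref 1 -> FAULT, evict 5, frames=[1,4]
At step 3: evicted page 5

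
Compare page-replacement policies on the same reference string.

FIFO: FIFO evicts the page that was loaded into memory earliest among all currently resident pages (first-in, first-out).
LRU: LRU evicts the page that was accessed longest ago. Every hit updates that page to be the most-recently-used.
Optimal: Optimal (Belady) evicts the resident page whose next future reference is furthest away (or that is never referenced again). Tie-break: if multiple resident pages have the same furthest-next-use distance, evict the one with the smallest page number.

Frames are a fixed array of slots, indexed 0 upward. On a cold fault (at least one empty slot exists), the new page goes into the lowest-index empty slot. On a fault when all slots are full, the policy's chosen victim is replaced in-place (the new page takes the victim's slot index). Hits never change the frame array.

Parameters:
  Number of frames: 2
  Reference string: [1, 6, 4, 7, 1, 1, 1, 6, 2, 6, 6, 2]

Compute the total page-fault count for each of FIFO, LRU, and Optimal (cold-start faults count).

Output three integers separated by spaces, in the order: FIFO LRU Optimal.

--- FIFO ---
  step 0: ref 1 -> FAULT, frames=[1,-] (faults so far: 1)
  step 1: ref 6 -> FAULT, frames=[1,6] (faults so far: 2)
  step 2: ref 4 -> FAULT, evict 1, frames=[4,6] (faults so far: 3)
  step 3: ref 7 -> FAULT, evict 6, frames=[4,7] (faults so far: 4)
  step 4: ref 1 -> FAULT, evict 4, frames=[1,7] (faults so far: 5)
  step 5: ref 1 -> HIT, frames=[1,7] (faults so far: 5)
  step 6: ref 1 -> HIT, frames=[1,7] (faults so far: 5)
  step 7: ref 6 -> FAULT, evict 7, frames=[1,6] (faults so far: 6)
  step 8: ref 2 -> FAULT, evict 1, frames=[2,6] (faults so far: 7)
  step 9: ref 6 -> HIT, frames=[2,6] (faults so far: 7)
  step 10: ref 6 -> HIT, frames=[2,6] (faults so far: 7)
  step 11: ref 2 -> HIT, frames=[2,6] (faults so far: 7)
  FIFO total faults: 7
--- LRU ---
  step 0: ref 1 -> FAULT, frames=[1,-] (faults so far: 1)
  step 1: ref 6 -> FAULT, frames=[1,6] (faults so far: 2)
  step 2: ref 4 -> FAULT, evict 1, frames=[4,6] (faults so far: 3)
  step 3: ref 7 -> FAULT, evict 6, frames=[4,7] (faults so far: 4)
  step 4: ref 1 -> FAULT, evict 4, frames=[1,7] (faults so far: 5)
  step 5: ref 1 -> HIT, frames=[1,7] (faults so far: 5)
  step 6: ref 1 -> HIT, frames=[1,7] (faults so far: 5)
  step 7: ref 6 -> FAULT, evict 7, frames=[1,6] (faults so far: 6)
  step 8: ref 2 -> FAULT, evict 1, frames=[2,6] (faults so far: 7)
  step 9: ref 6 -> HIT, frames=[2,6] (faults so far: 7)
  step 10: ref 6 -> HIT, frames=[2,6] (faults so far: 7)
  step 11: ref 2 -> HIT, frames=[2,6] (faults so far: 7)
  LRU total faults: 7
--- Optimal ---
  step 0: ref 1 -> FAULT, frames=[1,-] (faults so far: 1)
  step 1: ref 6 -> FAULT, frames=[1,6] (faults so far: 2)
  step 2: ref 4 -> FAULT, evict 6, frames=[1,4] (faults so far: 3)
  step 3: ref 7 -> FAULT, evict 4, frames=[1,7] (faults so far: 4)
  step 4: ref 1 -> HIT, frames=[1,7] (faults so far: 4)
  step 5: ref 1 -> HIT, frames=[1,7] (faults so far: 4)
  step 6: ref 1 -> HIT, frames=[1,7] (faults so far: 4)
  step 7: ref 6 -> FAULT, evict 1, frames=[6,7] (faults so far: 5)
  step 8: ref 2 -> FAULT, evict 7, frames=[6,2] (faults so far: 6)
  step 9: ref 6 -> HIT, frames=[6,2] (faults so far: 6)
  step 10: ref 6 -> HIT, frames=[6,2] (faults so far: 6)
  step 11: ref 2 -> HIT, frames=[6,2] (faults so far: 6)
  Optimal total faults: 6

Answer: 7 7 6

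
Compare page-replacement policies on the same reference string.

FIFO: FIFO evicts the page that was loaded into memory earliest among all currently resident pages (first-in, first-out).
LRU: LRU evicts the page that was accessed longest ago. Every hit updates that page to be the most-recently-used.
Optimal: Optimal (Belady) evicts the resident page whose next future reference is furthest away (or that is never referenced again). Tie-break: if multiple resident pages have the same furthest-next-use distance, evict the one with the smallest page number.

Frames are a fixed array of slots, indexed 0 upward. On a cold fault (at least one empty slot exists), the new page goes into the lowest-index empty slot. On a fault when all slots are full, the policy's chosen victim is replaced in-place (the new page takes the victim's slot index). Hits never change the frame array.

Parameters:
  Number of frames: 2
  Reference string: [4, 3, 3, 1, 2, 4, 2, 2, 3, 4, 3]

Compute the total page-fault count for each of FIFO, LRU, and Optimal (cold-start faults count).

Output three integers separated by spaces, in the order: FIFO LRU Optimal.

Answer: 6 7 5

Derivation:
--- FIFO ---
  step 0: ref 4 -> FAULT, frames=[4,-] (faults so far: 1)
  step 1: ref 3 -> FAULT, frames=[4,3] (faults so far: 2)
  step 2: ref 3 -> HIT, frames=[4,3] (faults so far: 2)
  step 3: ref 1 -> FAULT, evict 4, frames=[1,3] (faults so far: 3)
  step 4: ref 2 -> FAULT, evict 3, frames=[1,2] (faults so far: 4)
  step 5: ref 4 -> FAULT, evict 1, frames=[4,2] (faults so far: 5)
  step 6: ref 2 -> HIT, frames=[4,2] (faults so far: 5)
  step 7: ref 2 -> HIT, frames=[4,2] (faults so far: 5)
  step 8: ref 3 -> FAULT, evict 2, frames=[4,3] (faults so far: 6)
  step 9: ref 4 -> HIT, frames=[4,3] (faults so far: 6)
  step 10: ref 3 -> HIT, frames=[4,3] (faults so far: 6)
  FIFO total faults: 6
--- LRU ---
  step 0: ref 4 -> FAULT, frames=[4,-] (faults so far: 1)
  step 1: ref 3 -> FAULT, frames=[4,3] (faults so far: 2)
  step 2: ref 3 -> HIT, frames=[4,3] (faults so far: 2)
  step 3: ref 1 -> FAULT, evict 4, frames=[1,3] (faults so far: 3)
  step 4: ref 2 -> FAULT, evict 3, frames=[1,2] (faults so far: 4)
  step 5: ref 4 -> FAULT, evict 1, frames=[4,2] (faults so far: 5)
  step 6: ref 2 -> HIT, frames=[4,2] (faults so far: 5)
  step 7: ref 2 -> HIT, frames=[4,2] (faults so far: 5)
  step 8: ref 3 -> FAULT, evict 4, frames=[3,2] (faults so far: 6)
  step 9: ref 4 -> FAULT, evict 2, frames=[3,4] (faults so far: 7)
  step 10: ref 3 -> HIT, frames=[3,4] (faults so far: 7)
  LRU total faults: 7
--- Optimal ---
  step 0: ref 4 -> FAULT, frames=[4,-] (faults so far: 1)
  step 1: ref 3 -> FAULT, frames=[4,3] (faults so far: 2)
  step 2: ref 3 -> HIT, frames=[4,3] (faults so far: 2)
  step 3: ref 1 -> FAULT, evict 3, frames=[4,1] (faults so far: 3)
  step 4: ref 2 -> FAULT, evict 1, frames=[4,2] (faults so far: 4)
  step 5: ref 4 -> HIT, frames=[4,2] (faults so far: 4)
  step 6: ref 2 -> HIT, frames=[4,2] (faults so far: 4)
  step 7: ref 2 -> HIT, frames=[4,2] (faults so far: 4)
  step 8: ref 3 -> FAULT, evict 2, frames=[4,3] (faults so far: 5)
  step 9: ref 4 -> HIT, frames=[4,3] (faults so far: 5)
  step 10: ref 3 -> HIT, frames=[4,3] (faults so far: 5)
  Optimal total faults: 5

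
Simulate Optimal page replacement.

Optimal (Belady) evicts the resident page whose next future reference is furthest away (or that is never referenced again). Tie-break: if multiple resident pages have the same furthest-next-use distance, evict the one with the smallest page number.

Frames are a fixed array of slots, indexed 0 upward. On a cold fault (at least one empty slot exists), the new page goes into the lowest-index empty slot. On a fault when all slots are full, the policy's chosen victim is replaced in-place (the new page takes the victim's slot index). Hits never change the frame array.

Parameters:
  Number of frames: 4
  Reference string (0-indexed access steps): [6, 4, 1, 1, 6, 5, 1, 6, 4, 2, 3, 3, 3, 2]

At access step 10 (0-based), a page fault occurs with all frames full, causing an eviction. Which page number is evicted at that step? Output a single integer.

Answer: 4

Derivation:
Step 0: ref 6 -> FAULT, frames=[6,-,-,-]
Step 1: ref 4 -> FAULT, frames=[6,4,-,-]
Step 2: ref 1 -> FAULT, frames=[6,4,1,-]
Step 3: ref 1 -> HIT, frames=[6,4,1,-]
Step 4: ref 6 -> HIT, frames=[6,4,1,-]
Step 5: ref 5 -> FAULT, frames=[6,4,1,5]
Step 6: ref 1 -> HIT, frames=[6,4,1,5]
Step 7: ref 6 -> HIT, frames=[6,4,1,5]
Step 8: ref 4 -> HIT, frames=[6,4,1,5]
Step 9: ref 2 -> FAULT, evict 1, frames=[6,4,2,5]
Step 10: ref 3 -> FAULT, evict 4, frames=[6,3,2,5]
At step 10: evicted page 4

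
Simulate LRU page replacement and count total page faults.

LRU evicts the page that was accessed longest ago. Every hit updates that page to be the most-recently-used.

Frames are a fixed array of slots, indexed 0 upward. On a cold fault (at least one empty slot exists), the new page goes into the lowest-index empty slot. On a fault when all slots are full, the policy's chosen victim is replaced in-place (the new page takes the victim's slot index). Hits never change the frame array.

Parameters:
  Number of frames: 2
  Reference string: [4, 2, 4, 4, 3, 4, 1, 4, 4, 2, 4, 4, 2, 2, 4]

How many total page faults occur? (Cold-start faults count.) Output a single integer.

Step 0: ref 4 → FAULT, frames=[4,-]
Step 1: ref 2 → FAULT, frames=[4,2]
Step 2: ref 4 → HIT, frames=[4,2]
Step 3: ref 4 → HIT, frames=[4,2]
Step 4: ref 3 → FAULT (evict 2), frames=[4,3]
Step 5: ref 4 → HIT, frames=[4,3]
Step 6: ref 1 → FAULT (evict 3), frames=[4,1]
Step 7: ref 4 → HIT, frames=[4,1]
Step 8: ref 4 → HIT, frames=[4,1]
Step 9: ref 2 → FAULT (evict 1), frames=[4,2]
Step 10: ref 4 → HIT, frames=[4,2]
Step 11: ref 4 → HIT, frames=[4,2]
Step 12: ref 2 → HIT, frames=[4,2]
Step 13: ref 2 → HIT, frames=[4,2]
Step 14: ref 4 → HIT, frames=[4,2]
Total faults: 5

Answer: 5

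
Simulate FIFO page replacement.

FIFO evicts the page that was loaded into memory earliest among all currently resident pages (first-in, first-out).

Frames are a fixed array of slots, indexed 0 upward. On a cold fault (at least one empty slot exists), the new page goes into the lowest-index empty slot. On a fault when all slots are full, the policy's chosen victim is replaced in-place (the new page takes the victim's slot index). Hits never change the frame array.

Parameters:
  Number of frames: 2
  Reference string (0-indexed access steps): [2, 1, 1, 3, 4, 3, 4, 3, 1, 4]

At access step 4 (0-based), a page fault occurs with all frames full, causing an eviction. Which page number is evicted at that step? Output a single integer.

Answer: 1

Derivation:
Step 0: ref 2 -> FAULT, frames=[2,-]
Step 1: ref 1 -> FAULT, frames=[2,1]
Step 2: ref 1 -> HIT, frames=[2,1]
Step 3: ref 3 -> FAULT, evict 2, frames=[3,1]
Step 4: ref 4 -> FAULT, evict 1, frames=[3,4]
At step 4: evicted page 1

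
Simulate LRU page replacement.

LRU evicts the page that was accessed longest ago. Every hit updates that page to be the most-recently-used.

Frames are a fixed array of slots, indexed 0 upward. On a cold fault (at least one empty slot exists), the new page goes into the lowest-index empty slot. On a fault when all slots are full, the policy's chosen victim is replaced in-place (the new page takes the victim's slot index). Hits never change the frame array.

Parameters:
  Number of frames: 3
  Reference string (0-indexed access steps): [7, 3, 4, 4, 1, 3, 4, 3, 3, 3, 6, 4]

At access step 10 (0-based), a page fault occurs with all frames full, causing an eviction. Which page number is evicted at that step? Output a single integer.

Step 0: ref 7 -> FAULT, frames=[7,-,-]
Step 1: ref 3 -> FAULT, frames=[7,3,-]
Step 2: ref 4 -> FAULT, frames=[7,3,4]
Step 3: ref 4 -> HIT, frames=[7,3,4]
Step 4: ref 1 -> FAULT, evict 7, frames=[1,3,4]
Step 5: ref 3 -> HIT, frames=[1,3,4]
Step 6: ref 4 -> HIT, frames=[1,3,4]
Step 7: ref 3 -> HIT, frames=[1,3,4]
Step 8: ref 3 -> HIT, frames=[1,3,4]
Step 9: ref 3 -> HIT, frames=[1,3,4]
Step 10: ref 6 -> FAULT, evict 1, frames=[6,3,4]
At step 10: evicted page 1

Answer: 1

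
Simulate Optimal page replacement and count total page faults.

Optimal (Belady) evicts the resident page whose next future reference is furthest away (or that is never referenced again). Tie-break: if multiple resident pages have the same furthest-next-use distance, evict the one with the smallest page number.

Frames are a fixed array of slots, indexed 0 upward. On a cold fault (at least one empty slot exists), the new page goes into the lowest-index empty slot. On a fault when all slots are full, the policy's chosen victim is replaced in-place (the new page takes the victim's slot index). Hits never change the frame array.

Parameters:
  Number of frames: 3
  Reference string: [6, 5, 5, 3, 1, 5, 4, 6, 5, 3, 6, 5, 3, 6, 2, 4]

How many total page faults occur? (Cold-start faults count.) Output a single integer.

Answer: 8

Derivation:
Step 0: ref 6 → FAULT, frames=[6,-,-]
Step 1: ref 5 → FAULT, frames=[6,5,-]
Step 2: ref 5 → HIT, frames=[6,5,-]
Step 3: ref 3 → FAULT, frames=[6,5,3]
Step 4: ref 1 → FAULT (evict 3), frames=[6,5,1]
Step 5: ref 5 → HIT, frames=[6,5,1]
Step 6: ref 4 → FAULT (evict 1), frames=[6,5,4]
Step 7: ref 6 → HIT, frames=[6,5,4]
Step 8: ref 5 → HIT, frames=[6,5,4]
Step 9: ref 3 → FAULT (evict 4), frames=[6,5,3]
Step 10: ref 6 → HIT, frames=[6,5,3]
Step 11: ref 5 → HIT, frames=[6,5,3]
Step 12: ref 3 → HIT, frames=[6,5,3]
Step 13: ref 6 → HIT, frames=[6,5,3]
Step 14: ref 2 → FAULT (evict 3), frames=[6,5,2]
Step 15: ref 4 → FAULT (evict 2), frames=[6,5,4]
Total faults: 8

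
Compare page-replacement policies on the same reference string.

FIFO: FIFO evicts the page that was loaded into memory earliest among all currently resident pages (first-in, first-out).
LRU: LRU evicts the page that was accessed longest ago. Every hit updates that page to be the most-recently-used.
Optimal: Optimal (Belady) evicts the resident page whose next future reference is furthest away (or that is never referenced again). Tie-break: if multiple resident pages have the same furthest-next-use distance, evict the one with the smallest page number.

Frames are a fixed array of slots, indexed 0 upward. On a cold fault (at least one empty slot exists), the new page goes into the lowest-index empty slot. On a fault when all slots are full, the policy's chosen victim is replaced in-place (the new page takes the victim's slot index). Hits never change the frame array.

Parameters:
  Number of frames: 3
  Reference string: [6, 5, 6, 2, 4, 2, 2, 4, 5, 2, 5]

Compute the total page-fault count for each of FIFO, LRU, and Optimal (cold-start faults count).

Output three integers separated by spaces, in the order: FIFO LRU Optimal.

Answer: 4 5 4

Derivation:
--- FIFO ---
  step 0: ref 6 -> FAULT, frames=[6,-,-] (faults so far: 1)
  step 1: ref 5 -> FAULT, frames=[6,5,-] (faults so far: 2)
  step 2: ref 6 -> HIT, frames=[6,5,-] (faults so far: 2)
  step 3: ref 2 -> FAULT, frames=[6,5,2] (faults so far: 3)
  step 4: ref 4 -> FAULT, evict 6, frames=[4,5,2] (faults so far: 4)
  step 5: ref 2 -> HIT, frames=[4,5,2] (faults so far: 4)
  step 6: ref 2 -> HIT, frames=[4,5,2] (faults so far: 4)
  step 7: ref 4 -> HIT, frames=[4,5,2] (faults so far: 4)
  step 8: ref 5 -> HIT, frames=[4,5,2] (faults so far: 4)
  step 9: ref 2 -> HIT, frames=[4,5,2] (faults so far: 4)
  step 10: ref 5 -> HIT, frames=[4,5,2] (faults so far: 4)
  FIFO total faults: 4
--- LRU ---
  step 0: ref 6 -> FAULT, frames=[6,-,-] (faults so far: 1)
  step 1: ref 5 -> FAULT, frames=[6,5,-] (faults so far: 2)
  step 2: ref 6 -> HIT, frames=[6,5,-] (faults so far: 2)
  step 3: ref 2 -> FAULT, frames=[6,5,2] (faults so far: 3)
  step 4: ref 4 -> FAULT, evict 5, frames=[6,4,2] (faults so far: 4)
  step 5: ref 2 -> HIT, frames=[6,4,2] (faults so far: 4)
  step 6: ref 2 -> HIT, frames=[6,4,2] (faults so far: 4)
  step 7: ref 4 -> HIT, frames=[6,4,2] (faults so far: 4)
  step 8: ref 5 -> FAULT, evict 6, frames=[5,4,2] (faults so far: 5)
  step 9: ref 2 -> HIT, frames=[5,4,2] (faults so far: 5)
  step 10: ref 5 -> HIT, frames=[5,4,2] (faults so far: 5)
  LRU total faults: 5
--- Optimal ---
  step 0: ref 6 -> FAULT, frames=[6,-,-] (faults so far: 1)
  step 1: ref 5 -> FAULT, frames=[6,5,-] (faults so far: 2)
  step 2: ref 6 -> HIT, frames=[6,5,-] (faults so far: 2)
  step 3: ref 2 -> FAULT, frames=[6,5,2] (faults so far: 3)
  step 4: ref 4 -> FAULT, evict 6, frames=[4,5,2] (faults so far: 4)
  step 5: ref 2 -> HIT, frames=[4,5,2] (faults so far: 4)
  step 6: ref 2 -> HIT, frames=[4,5,2] (faults so far: 4)
  step 7: ref 4 -> HIT, frames=[4,5,2] (faults so far: 4)
  step 8: ref 5 -> HIT, frames=[4,5,2] (faults so far: 4)
  step 9: ref 2 -> HIT, frames=[4,5,2] (faults so far: 4)
  step 10: ref 5 -> HIT, frames=[4,5,2] (faults so far: 4)
  Optimal total faults: 4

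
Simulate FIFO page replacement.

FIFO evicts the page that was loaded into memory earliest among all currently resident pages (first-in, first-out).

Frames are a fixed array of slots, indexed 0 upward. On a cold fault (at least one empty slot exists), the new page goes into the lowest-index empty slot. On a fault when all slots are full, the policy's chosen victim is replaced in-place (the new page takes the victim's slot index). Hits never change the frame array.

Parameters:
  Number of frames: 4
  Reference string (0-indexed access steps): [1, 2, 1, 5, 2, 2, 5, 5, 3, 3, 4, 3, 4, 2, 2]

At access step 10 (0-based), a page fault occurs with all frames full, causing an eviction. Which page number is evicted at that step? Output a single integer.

Step 0: ref 1 -> FAULT, frames=[1,-,-,-]
Step 1: ref 2 -> FAULT, frames=[1,2,-,-]
Step 2: ref 1 -> HIT, frames=[1,2,-,-]
Step 3: ref 5 -> FAULT, frames=[1,2,5,-]
Step 4: ref 2 -> HIT, frames=[1,2,5,-]
Step 5: ref 2 -> HIT, frames=[1,2,5,-]
Step 6: ref 5 -> HIT, frames=[1,2,5,-]
Step 7: ref 5 -> HIT, frames=[1,2,5,-]
Step 8: ref 3 -> FAULT, frames=[1,2,5,3]
Step 9: ref 3 -> HIT, frames=[1,2,5,3]
Step 10: ref 4 -> FAULT, evict 1, frames=[4,2,5,3]
At step 10: evicted page 1

Answer: 1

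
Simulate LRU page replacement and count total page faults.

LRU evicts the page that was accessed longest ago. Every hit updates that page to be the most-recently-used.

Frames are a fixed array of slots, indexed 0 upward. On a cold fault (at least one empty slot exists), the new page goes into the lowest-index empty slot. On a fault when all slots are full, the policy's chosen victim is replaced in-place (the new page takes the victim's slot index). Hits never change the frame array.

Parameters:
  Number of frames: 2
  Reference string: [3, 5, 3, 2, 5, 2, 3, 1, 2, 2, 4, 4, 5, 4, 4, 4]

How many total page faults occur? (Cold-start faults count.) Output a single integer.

Step 0: ref 3 → FAULT, frames=[3,-]
Step 1: ref 5 → FAULT, frames=[3,5]
Step 2: ref 3 → HIT, frames=[3,5]
Step 3: ref 2 → FAULT (evict 5), frames=[3,2]
Step 4: ref 5 → FAULT (evict 3), frames=[5,2]
Step 5: ref 2 → HIT, frames=[5,2]
Step 6: ref 3 → FAULT (evict 5), frames=[3,2]
Step 7: ref 1 → FAULT (evict 2), frames=[3,1]
Step 8: ref 2 → FAULT (evict 3), frames=[2,1]
Step 9: ref 2 → HIT, frames=[2,1]
Step 10: ref 4 → FAULT (evict 1), frames=[2,4]
Step 11: ref 4 → HIT, frames=[2,4]
Step 12: ref 5 → FAULT (evict 2), frames=[5,4]
Step 13: ref 4 → HIT, frames=[5,4]
Step 14: ref 4 → HIT, frames=[5,4]
Step 15: ref 4 → HIT, frames=[5,4]
Total faults: 9

Answer: 9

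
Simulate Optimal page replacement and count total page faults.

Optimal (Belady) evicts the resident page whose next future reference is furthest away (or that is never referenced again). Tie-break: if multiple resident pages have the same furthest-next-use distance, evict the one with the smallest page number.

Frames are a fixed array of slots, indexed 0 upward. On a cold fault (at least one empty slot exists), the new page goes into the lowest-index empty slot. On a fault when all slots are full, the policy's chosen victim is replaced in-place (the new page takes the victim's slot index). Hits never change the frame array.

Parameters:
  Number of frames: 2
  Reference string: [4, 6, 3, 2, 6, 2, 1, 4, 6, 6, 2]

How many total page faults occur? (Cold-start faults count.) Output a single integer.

Step 0: ref 4 → FAULT, frames=[4,-]
Step 1: ref 6 → FAULT, frames=[4,6]
Step 2: ref 3 → FAULT (evict 4), frames=[3,6]
Step 3: ref 2 → FAULT (evict 3), frames=[2,6]
Step 4: ref 6 → HIT, frames=[2,6]
Step 5: ref 2 → HIT, frames=[2,6]
Step 6: ref 1 → FAULT (evict 2), frames=[1,6]
Step 7: ref 4 → FAULT (evict 1), frames=[4,6]
Step 8: ref 6 → HIT, frames=[4,6]
Step 9: ref 6 → HIT, frames=[4,6]
Step 10: ref 2 → FAULT (evict 4), frames=[2,6]
Total faults: 7

Answer: 7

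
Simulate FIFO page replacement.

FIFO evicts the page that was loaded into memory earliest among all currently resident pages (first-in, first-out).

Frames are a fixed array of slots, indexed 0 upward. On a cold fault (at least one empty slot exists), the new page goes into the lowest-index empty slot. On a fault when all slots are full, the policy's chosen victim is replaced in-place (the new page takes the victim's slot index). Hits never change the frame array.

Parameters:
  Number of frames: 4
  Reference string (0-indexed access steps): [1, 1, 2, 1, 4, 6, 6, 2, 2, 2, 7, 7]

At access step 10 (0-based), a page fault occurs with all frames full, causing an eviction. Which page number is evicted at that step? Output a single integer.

Answer: 1

Derivation:
Step 0: ref 1 -> FAULT, frames=[1,-,-,-]
Step 1: ref 1 -> HIT, frames=[1,-,-,-]
Step 2: ref 2 -> FAULT, frames=[1,2,-,-]
Step 3: ref 1 -> HIT, frames=[1,2,-,-]
Step 4: ref 4 -> FAULT, frames=[1,2,4,-]
Step 5: ref 6 -> FAULT, frames=[1,2,4,6]
Step 6: ref 6 -> HIT, frames=[1,2,4,6]
Step 7: ref 2 -> HIT, frames=[1,2,4,6]
Step 8: ref 2 -> HIT, frames=[1,2,4,6]
Step 9: ref 2 -> HIT, frames=[1,2,4,6]
Step 10: ref 7 -> FAULT, evict 1, frames=[7,2,4,6]
At step 10: evicted page 1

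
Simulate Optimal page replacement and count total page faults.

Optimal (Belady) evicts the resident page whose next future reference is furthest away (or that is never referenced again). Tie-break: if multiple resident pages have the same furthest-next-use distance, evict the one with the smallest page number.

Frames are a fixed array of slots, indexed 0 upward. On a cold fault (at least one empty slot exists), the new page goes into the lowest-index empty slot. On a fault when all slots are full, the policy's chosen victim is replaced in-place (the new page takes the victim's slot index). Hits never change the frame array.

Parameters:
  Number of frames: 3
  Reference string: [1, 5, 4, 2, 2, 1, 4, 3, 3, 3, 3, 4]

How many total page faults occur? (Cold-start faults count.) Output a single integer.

Step 0: ref 1 → FAULT, frames=[1,-,-]
Step 1: ref 5 → FAULT, frames=[1,5,-]
Step 2: ref 4 → FAULT, frames=[1,5,4]
Step 3: ref 2 → FAULT (evict 5), frames=[1,2,4]
Step 4: ref 2 → HIT, frames=[1,2,4]
Step 5: ref 1 → HIT, frames=[1,2,4]
Step 6: ref 4 → HIT, frames=[1,2,4]
Step 7: ref 3 → FAULT (evict 1), frames=[3,2,4]
Step 8: ref 3 → HIT, frames=[3,2,4]
Step 9: ref 3 → HIT, frames=[3,2,4]
Step 10: ref 3 → HIT, frames=[3,2,4]
Step 11: ref 4 → HIT, frames=[3,2,4]
Total faults: 5

Answer: 5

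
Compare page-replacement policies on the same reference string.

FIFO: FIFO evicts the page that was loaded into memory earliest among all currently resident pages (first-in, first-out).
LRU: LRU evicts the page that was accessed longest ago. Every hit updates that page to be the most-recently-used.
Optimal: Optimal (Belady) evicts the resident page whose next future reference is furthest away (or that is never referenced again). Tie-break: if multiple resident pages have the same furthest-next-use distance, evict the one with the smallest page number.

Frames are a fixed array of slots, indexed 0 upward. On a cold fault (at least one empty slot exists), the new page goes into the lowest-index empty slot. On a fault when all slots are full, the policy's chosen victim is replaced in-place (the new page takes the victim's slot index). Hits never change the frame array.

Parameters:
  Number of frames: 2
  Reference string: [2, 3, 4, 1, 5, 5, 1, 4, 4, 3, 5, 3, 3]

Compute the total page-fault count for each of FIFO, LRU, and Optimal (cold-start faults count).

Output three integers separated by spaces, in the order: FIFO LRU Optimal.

Answer: 8 8 7

Derivation:
--- FIFO ---
  step 0: ref 2 -> FAULT, frames=[2,-] (faults so far: 1)
  step 1: ref 3 -> FAULT, frames=[2,3] (faults so far: 2)
  step 2: ref 4 -> FAULT, evict 2, frames=[4,3] (faults so far: 3)
  step 3: ref 1 -> FAULT, evict 3, frames=[4,1] (faults so far: 4)
  step 4: ref 5 -> FAULT, evict 4, frames=[5,1] (faults so far: 5)
  step 5: ref 5 -> HIT, frames=[5,1] (faults so far: 5)
  step 6: ref 1 -> HIT, frames=[5,1] (faults so far: 5)
  step 7: ref 4 -> FAULT, evict 1, frames=[5,4] (faults so far: 6)
  step 8: ref 4 -> HIT, frames=[5,4] (faults so far: 6)
  step 9: ref 3 -> FAULT, evict 5, frames=[3,4] (faults so far: 7)
  step 10: ref 5 -> FAULT, evict 4, frames=[3,5] (faults so far: 8)
  step 11: ref 3 -> HIT, frames=[3,5] (faults so far: 8)
  step 12: ref 3 -> HIT, frames=[3,5] (faults so far: 8)
  FIFO total faults: 8
--- LRU ---
  step 0: ref 2 -> FAULT, frames=[2,-] (faults so far: 1)
  step 1: ref 3 -> FAULT, frames=[2,3] (faults so far: 2)
  step 2: ref 4 -> FAULT, evict 2, frames=[4,3] (faults so far: 3)
  step 3: ref 1 -> FAULT, evict 3, frames=[4,1] (faults so far: 4)
  step 4: ref 5 -> FAULT, evict 4, frames=[5,1] (faults so far: 5)
  step 5: ref 5 -> HIT, frames=[5,1] (faults so far: 5)
  step 6: ref 1 -> HIT, frames=[5,1] (faults so far: 5)
  step 7: ref 4 -> FAULT, evict 5, frames=[4,1] (faults so far: 6)
  step 8: ref 4 -> HIT, frames=[4,1] (faults so far: 6)
  step 9: ref 3 -> FAULT, evict 1, frames=[4,3] (faults so far: 7)
  step 10: ref 5 -> FAULT, evict 4, frames=[5,3] (faults so far: 8)
  step 11: ref 3 -> HIT, frames=[5,3] (faults so far: 8)
  step 12: ref 3 -> HIT, frames=[5,3] (faults so far: 8)
  LRU total faults: 8
--- Optimal ---
  step 0: ref 2 -> FAULT, frames=[2,-] (faults so far: 1)
  step 1: ref 3 -> FAULT, frames=[2,3] (faults so far: 2)
  step 2: ref 4 -> FAULT, evict 2, frames=[4,3] (faults so far: 3)
  step 3: ref 1 -> FAULT, evict 3, frames=[4,1] (faults so far: 4)
  step 4: ref 5 -> FAULT, evict 4, frames=[5,1] (faults so far: 5)
  step 5: ref 5 -> HIT, frames=[5,1] (faults so far: 5)
  step 6: ref 1 -> HIT, frames=[5,1] (faults so far: 5)
  step 7: ref 4 -> FAULT, evict 1, frames=[5,4] (faults so far: 6)
  step 8: ref 4 -> HIT, frames=[5,4] (faults so far: 6)
  step 9: ref 3 -> FAULT, evict 4, frames=[5,3] (faults so far: 7)
  step 10: ref 5 -> HIT, frames=[5,3] (faults so far: 7)
  step 11: ref 3 -> HIT, frames=[5,3] (faults so far: 7)
  step 12: ref 3 -> HIT, frames=[5,3] (faults so far: 7)
  Optimal total faults: 7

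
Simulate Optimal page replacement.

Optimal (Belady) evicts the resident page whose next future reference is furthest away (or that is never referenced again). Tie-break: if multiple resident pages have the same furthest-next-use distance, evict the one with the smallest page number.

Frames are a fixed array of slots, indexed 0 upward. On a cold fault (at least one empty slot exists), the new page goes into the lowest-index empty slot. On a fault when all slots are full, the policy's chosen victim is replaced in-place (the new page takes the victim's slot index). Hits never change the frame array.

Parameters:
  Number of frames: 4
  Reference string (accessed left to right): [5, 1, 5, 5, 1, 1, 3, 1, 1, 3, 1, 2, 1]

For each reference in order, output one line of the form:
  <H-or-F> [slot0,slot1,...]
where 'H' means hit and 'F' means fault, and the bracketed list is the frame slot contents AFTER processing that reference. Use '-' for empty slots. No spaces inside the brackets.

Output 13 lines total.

F [5,-,-,-]
F [5,1,-,-]
H [5,1,-,-]
H [5,1,-,-]
H [5,1,-,-]
H [5,1,-,-]
F [5,1,3,-]
H [5,1,3,-]
H [5,1,3,-]
H [5,1,3,-]
H [5,1,3,-]
F [5,1,3,2]
H [5,1,3,2]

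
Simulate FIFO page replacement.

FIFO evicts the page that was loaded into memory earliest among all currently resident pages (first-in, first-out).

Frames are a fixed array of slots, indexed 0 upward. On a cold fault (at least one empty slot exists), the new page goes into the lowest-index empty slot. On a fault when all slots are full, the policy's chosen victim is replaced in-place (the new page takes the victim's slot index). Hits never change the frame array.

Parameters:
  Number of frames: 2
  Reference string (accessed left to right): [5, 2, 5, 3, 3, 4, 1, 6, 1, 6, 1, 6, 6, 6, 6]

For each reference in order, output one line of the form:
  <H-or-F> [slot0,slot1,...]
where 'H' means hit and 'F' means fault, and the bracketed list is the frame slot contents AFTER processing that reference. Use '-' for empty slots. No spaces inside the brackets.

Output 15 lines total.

F [5,-]
F [5,2]
H [5,2]
F [3,2]
H [3,2]
F [3,4]
F [1,4]
F [1,6]
H [1,6]
H [1,6]
H [1,6]
H [1,6]
H [1,6]
H [1,6]
H [1,6]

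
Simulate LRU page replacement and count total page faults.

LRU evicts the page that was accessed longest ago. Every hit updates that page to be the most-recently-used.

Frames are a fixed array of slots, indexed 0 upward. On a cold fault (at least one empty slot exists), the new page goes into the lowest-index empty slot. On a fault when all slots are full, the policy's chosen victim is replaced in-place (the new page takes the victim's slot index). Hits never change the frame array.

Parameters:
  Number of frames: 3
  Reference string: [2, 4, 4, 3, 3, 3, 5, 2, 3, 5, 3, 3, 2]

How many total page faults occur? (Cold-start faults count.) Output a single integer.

Step 0: ref 2 → FAULT, frames=[2,-,-]
Step 1: ref 4 → FAULT, frames=[2,4,-]
Step 2: ref 4 → HIT, frames=[2,4,-]
Step 3: ref 3 → FAULT, frames=[2,4,3]
Step 4: ref 3 → HIT, frames=[2,4,3]
Step 5: ref 3 → HIT, frames=[2,4,3]
Step 6: ref 5 → FAULT (evict 2), frames=[5,4,3]
Step 7: ref 2 → FAULT (evict 4), frames=[5,2,3]
Step 8: ref 3 → HIT, frames=[5,2,3]
Step 9: ref 5 → HIT, frames=[5,2,3]
Step 10: ref 3 → HIT, frames=[5,2,3]
Step 11: ref 3 → HIT, frames=[5,2,3]
Step 12: ref 2 → HIT, frames=[5,2,3]
Total faults: 5

Answer: 5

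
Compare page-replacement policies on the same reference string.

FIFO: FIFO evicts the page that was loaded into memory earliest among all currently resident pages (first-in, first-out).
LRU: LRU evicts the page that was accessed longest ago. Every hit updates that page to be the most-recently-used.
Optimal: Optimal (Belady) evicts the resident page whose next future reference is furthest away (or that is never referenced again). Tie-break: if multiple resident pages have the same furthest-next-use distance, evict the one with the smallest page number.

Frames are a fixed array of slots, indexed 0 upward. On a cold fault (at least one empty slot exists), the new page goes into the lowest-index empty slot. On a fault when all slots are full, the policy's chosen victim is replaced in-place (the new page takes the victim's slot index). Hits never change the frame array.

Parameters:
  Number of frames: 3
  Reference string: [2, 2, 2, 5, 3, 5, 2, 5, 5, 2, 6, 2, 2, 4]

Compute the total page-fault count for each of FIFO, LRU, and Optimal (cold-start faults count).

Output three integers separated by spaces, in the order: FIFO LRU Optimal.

--- FIFO ---
  step 0: ref 2 -> FAULT, frames=[2,-,-] (faults so far: 1)
  step 1: ref 2 -> HIT, frames=[2,-,-] (faults so far: 1)
  step 2: ref 2 -> HIT, frames=[2,-,-] (faults so far: 1)
  step 3: ref 5 -> FAULT, frames=[2,5,-] (faults so far: 2)
  step 4: ref 3 -> FAULT, frames=[2,5,3] (faults so far: 3)
  step 5: ref 5 -> HIT, frames=[2,5,3] (faults so far: 3)
  step 6: ref 2 -> HIT, frames=[2,5,3] (faults so far: 3)
  step 7: ref 5 -> HIT, frames=[2,5,3] (faults so far: 3)
  step 8: ref 5 -> HIT, frames=[2,5,3] (faults so far: 3)
  step 9: ref 2 -> HIT, frames=[2,5,3] (faults so far: 3)
  step 10: ref 6 -> FAULT, evict 2, frames=[6,5,3] (faults so far: 4)
  step 11: ref 2 -> FAULT, evict 5, frames=[6,2,3] (faults so far: 5)
  step 12: ref 2 -> HIT, frames=[6,2,3] (faults so far: 5)
  step 13: ref 4 -> FAULT, evict 3, frames=[6,2,4] (faults so far: 6)
  FIFO total faults: 6
--- LRU ---
  step 0: ref 2 -> FAULT, frames=[2,-,-] (faults so far: 1)
  step 1: ref 2 -> HIT, frames=[2,-,-] (faults so far: 1)
  step 2: ref 2 -> HIT, frames=[2,-,-] (faults so far: 1)
  step 3: ref 5 -> FAULT, frames=[2,5,-] (faults so far: 2)
  step 4: ref 3 -> FAULT, frames=[2,5,3] (faults so far: 3)
  step 5: ref 5 -> HIT, frames=[2,5,3] (faults so far: 3)
  step 6: ref 2 -> HIT, frames=[2,5,3] (faults so far: 3)
  step 7: ref 5 -> HIT, frames=[2,5,3] (faults so far: 3)
  step 8: ref 5 -> HIT, frames=[2,5,3] (faults so far: 3)
  step 9: ref 2 -> HIT, frames=[2,5,3] (faults so far: 3)
  step 10: ref 6 -> FAULT, evict 3, frames=[2,5,6] (faults so far: 4)
  step 11: ref 2 -> HIT, frames=[2,5,6] (faults so far: 4)
  step 12: ref 2 -> HIT, frames=[2,5,6] (faults so far: 4)
  step 13: ref 4 -> FAULT, evict 5, frames=[2,4,6] (faults so far: 5)
  LRU total faults: 5
--- Optimal ---
  step 0: ref 2 -> FAULT, frames=[2,-,-] (faults so far: 1)
  step 1: ref 2 -> HIT, frames=[2,-,-] (faults so far: 1)
  step 2: ref 2 -> HIT, frames=[2,-,-] (faults so far: 1)
  step 3: ref 5 -> FAULT, frames=[2,5,-] (faults so far: 2)
  step 4: ref 3 -> FAULT, frames=[2,5,3] (faults so far: 3)
  step 5: ref 5 -> HIT, frames=[2,5,3] (faults so far: 3)
  step 6: ref 2 -> HIT, frames=[2,5,3] (faults so far: 3)
  step 7: ref 5 -> HIT, frames=[2,5,3] (faults so far: 3)
  step 8: ref 5 -> HIT, frames=[2,5,3] (faults so far: 3)
  step 9: ref 2 -> HIT, frames=[2,5,3] (faults so far: 3)
  step 10: ref 6 -> FAULT, evict 3, frames=[2,5,6] (faults so far: 4)
  step 11: ref 2 -> HIT, frames=[2,5,6] (faults so far: 4)
  step 12: ref 2 -> HIT, frames=[2,5,6] (faults so far: 4)
  step 13: ref 4 -> FAULT, evict 2, frames=[4,5,6] (faults so far: 5)
  Optimal total faults: 5

Answer: 6 5 5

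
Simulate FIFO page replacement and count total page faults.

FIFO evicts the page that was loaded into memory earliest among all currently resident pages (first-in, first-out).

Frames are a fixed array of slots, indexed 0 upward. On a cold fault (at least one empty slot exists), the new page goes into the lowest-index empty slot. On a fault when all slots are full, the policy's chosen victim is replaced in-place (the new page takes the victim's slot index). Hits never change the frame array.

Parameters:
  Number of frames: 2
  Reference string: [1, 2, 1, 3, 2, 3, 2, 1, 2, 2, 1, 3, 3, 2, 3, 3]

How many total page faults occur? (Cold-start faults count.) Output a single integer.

Step 0: ref 1 → FAULT, frames=[1,-]
Step 1: ref 2 → FAULT, frames=[1,2]
Step 2: ref 1 → HIT, frames=[1,2]
Step 3: ref 3 → FAULT (evict 1), frames=[3,2]
Step 4: ref 2 → HIT, frames=[3,2]
Step 5: ref 3 → HIT, frames=[3,2]
Step 6: ref 2 → HIT, frames=[3,2]
Step 7: ref 1 → FAULT (evict 2), frames=[3,1]
Step 8: ref 2 → FAULT (evict 3), frames=[2,1]
Step 9: ref 2 → HIT, frames=[2,1]
Step 10: ref 1 → HIT, frames=[2,1]
Step 11: ref 3 → FAULT (evict 1), frames=[2,3]
Step 12: ref 3 → HIT, frames=[2,3]
Step 13: ref 2 → HIT, frames=[2,3]
Step 14: ref 3 → HIT, frames=[2,3]
Step 15: ref 3 → HIT, frames=[2,3]
Total faults: 6

Answer: 6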